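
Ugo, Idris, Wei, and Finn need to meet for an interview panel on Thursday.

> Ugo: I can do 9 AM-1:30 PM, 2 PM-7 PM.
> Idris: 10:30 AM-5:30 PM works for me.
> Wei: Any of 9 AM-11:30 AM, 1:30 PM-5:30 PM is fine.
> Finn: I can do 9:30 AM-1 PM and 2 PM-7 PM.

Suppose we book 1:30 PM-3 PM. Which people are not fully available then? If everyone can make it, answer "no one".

Finn, Ugo

Ugo: not fully free for 13:30-15:00. Idris: free for 13:30-15:00. Wei: free for 13:30-15:00. Finn: not fully free for 13:30-15:00.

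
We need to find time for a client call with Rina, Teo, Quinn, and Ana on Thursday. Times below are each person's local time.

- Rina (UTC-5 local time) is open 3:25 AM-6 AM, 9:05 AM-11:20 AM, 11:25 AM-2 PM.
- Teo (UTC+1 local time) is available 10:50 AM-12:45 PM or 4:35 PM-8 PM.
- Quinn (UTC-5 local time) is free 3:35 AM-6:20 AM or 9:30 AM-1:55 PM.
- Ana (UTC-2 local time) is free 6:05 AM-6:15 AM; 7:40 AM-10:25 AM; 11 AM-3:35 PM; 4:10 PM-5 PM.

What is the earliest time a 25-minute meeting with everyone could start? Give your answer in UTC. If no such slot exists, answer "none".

09:50

Rina in UTC: 08:25-11:00, 14:05-16:20, 16:25-19:00 (add 5h to convert from UTC-5).
Teo in UTC: 09:50-11:45, 15:35-19:00 (subtract 1h to convert from UTC+1).
Quinn in UTC: 08:35-11:20, 14:30-18:55 (add 5h to convert from UTC-5).
Ana in UTC: 08:05-08:15, 09:40-12:25, 13:00-17:35, 18:10-19:00 (add 2h to convert from UTC-2).
Rina ∩ Teo: 09:50-11:00, 15:35-16:20, 16:25-19:00.
Rina ∩ Teo ∩ Quinn: 09:50-11:00, 15:35-16:20, 16:25-18:55.
Rina ∩ Teo ∩ Quinn ∩ Ana: 09:50-11:00, 15:35-16:20, 16:25-17:35, 18:10-18:55.
So the common availability across everyone is 09:50-11:00, 15:35-16:20, 16:25-17:35, 18:10-18:55.
The first common window of at least 25 minutes is 09:50-11:00, so the earliest start is 09:50.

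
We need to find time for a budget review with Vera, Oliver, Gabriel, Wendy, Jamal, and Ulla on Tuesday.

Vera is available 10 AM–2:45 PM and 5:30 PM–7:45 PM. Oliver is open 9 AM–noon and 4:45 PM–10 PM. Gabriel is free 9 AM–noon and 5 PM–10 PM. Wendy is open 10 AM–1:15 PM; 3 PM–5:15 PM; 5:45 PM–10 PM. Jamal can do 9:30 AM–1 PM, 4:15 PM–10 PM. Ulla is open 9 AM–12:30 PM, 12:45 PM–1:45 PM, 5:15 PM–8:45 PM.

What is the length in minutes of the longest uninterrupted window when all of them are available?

Vera ∩ Oliver: 10:00-12:00, 17:30-19:45.
Vera ∩ Oliver ∩ Gabriel: 10:00-12:00, 17:30-19:45.
Vera ∩ Oliver ∩ Gabriel ∩ Wendy: 10:00-12:00, 17:45-19:45.
Vera ∩ Oliver ∩ Gabriel ∩ Wendy ∩ Jamal: 10:00-12:00, 17:45-19:45.
Vera ∩ Oliver ∩ Gabriel ∩ Wendy ∩ Jamal ∩ Ulla: 10:00-12:00, 17:45-19:45.
The longest is 10:00-12:00 at 120 minutes.

120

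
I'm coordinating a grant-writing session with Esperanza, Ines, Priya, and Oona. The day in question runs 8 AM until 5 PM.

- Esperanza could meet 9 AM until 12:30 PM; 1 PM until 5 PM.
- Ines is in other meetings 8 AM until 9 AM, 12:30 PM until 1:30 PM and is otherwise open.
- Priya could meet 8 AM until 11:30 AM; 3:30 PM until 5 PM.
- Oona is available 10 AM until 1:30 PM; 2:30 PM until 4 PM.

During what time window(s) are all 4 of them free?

Esperanza free: 09:00-12:30, 13:00-17:00.
Ines free: 09:00-12:30, 13:30-17:00 (invert busy blocks within the working day).
Priya free: 08:00-11:30, 15:30-17:00.
Oona free: 10:00-13:30, 14:30-16:00.
Esperanza ∩ Ines: 09:00-12:30, 13:30-17:00.
Esperanza ∩ Ines ∩ Priya: 09:00-11:30, 15:30-17:00.
Esperanza ∩ Ines ∩ Priya ∩ Oona: 10:00-11:30, 15:30-16:00.
Those are the intersection windows.

10:00-11:30, 15:30-16:00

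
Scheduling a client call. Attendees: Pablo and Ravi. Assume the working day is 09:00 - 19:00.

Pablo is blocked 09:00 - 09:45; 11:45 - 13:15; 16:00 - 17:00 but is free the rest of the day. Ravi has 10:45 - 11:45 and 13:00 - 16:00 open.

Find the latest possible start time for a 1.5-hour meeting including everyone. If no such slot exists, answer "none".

14:30

Pablo free: 09:45-11:45, 13:15-16:00, 17:00-19:00 (invert busy blocks within the working day).
Ravi free: 10:45-11:45, 13:00-16:00.
Pablo ∩ Ravi: 10:45-11:45, 13:15-16:00.
So the common availability across everyone is 10:45-11:45, 13:15-16:00.
The last common window of at least 90 minutes is 13:15-16:00; a 90-minute meeting can start as late as 14:30 and still end by 16:00.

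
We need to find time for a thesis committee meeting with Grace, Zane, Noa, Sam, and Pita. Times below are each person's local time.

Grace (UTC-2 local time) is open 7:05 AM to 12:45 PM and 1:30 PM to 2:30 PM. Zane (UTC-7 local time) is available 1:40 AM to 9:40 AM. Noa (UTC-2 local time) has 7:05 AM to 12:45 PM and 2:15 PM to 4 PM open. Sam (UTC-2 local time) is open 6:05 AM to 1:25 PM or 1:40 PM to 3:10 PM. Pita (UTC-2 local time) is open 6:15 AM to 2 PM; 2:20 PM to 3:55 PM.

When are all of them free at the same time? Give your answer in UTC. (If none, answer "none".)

Grace in UTC: 09:05-14:45, 15:30-16:30 (add 2h to convert from UTC-2).
Zane in UTC: 08:40-16:40 (add 7h to convert from UTC-7).
Noa in UTC: 09:05-14:45, 16:15-18:00 (add 2h to convert from UTC-2).
Sam in UTC: 08:05-15:25, 15:40-17:10 (add 2h to convert from UTC-2).
Pita in UTC: 08:15-16:00, 16:20-17:55 (add 2h to convert from UTC-2).
Grace ∩ Zane: 09:05-14:45, 15:30-16:30.
Grace ∩ Zane ∩ Noa: 09:05-14:45, 16:15-16:30.
Grace ∩ Zane ∩ Noa ∩ Sam: 09:05-14:45, 16:15-16:30.
Grace ∩ Zane ∩ Noa ∩ Sam ∩ Pita: 09:05-14:45, 16:20-16:30.
So the common availability across everyone is 09:05-14:45, 16:20-16:30.

09:05-14:45, 16:20-16:30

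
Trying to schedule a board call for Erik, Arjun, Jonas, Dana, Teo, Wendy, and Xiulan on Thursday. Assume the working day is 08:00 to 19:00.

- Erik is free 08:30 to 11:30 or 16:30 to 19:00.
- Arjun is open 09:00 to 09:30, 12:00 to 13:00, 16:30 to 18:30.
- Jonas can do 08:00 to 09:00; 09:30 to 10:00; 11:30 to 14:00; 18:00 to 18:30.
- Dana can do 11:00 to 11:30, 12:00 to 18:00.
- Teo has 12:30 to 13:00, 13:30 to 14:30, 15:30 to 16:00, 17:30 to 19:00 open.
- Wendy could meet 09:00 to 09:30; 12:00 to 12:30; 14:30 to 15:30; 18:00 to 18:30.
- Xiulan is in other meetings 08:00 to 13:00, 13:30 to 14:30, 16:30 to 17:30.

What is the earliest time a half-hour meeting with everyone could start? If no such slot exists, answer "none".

Erik free: 08:30-11:30, 16:30-19:00.
Arjun free: 09:00-09:30, 12:00-13:00, 16:30-18:30.
Jonas free: 08:00-09:00, 09:30-10:00, 11:30-14:00, 18:00-18:30.
Dana free: 11:00-11:30, 12:00-18:00.
Teo free: 12:30-13:00, 13:30-14:30, 15:30-16:00, 17:30-19:00.
Wendy free: 09:00-09:30, 12:00-12:30, 14:30-15:30, 18:00-18:30.
Xiulan free: 13:00-13:30, 14:30-16:30, 17:30-19:00 (invert busy blocks within the working day).
Erik ∩ Arjun: 09:00-09:30, 16:30-18:30.
Erik ∩ Arjun ∩ Jonas: 18:00-18:30.
Erik ∩ Arjun ∩ Jonas ∩ Dana: ∅.
Erik ∩ Arjun ∩ Jonas ∩ Dana ∩ Teo: ∅.
Erik ∩ Arjun ∩ Jonas ∩ Dana ∩ Teo ∩ Wendy: ∅.
Erik ∩ Arjun ∩ Jonas ∩ Dana ∩ Teo ∩ Wendy ∩ Xiulan: ∅.
There is no time when everyone is free.
No common window is at least 30 minutes long.

none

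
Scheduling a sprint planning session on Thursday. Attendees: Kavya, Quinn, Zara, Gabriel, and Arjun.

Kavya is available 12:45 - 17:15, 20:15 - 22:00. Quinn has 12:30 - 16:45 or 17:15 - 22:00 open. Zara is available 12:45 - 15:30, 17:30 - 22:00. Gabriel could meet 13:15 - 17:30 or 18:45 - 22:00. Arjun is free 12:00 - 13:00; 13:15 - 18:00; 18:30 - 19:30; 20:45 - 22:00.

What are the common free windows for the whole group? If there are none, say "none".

Kavya ∩ Quinn: 12:45-16:45, 20:15-22:00.
Kavya ∩ Quinn ∩ Zara: 12:45-15:30, 20:15-22:00.
Kavya ∩ Quinn ∩ Zara ∩ Gabriel: 13:15-15:30, 20:15-22:00.
Kavya ∩ Quinn ∩ Zara ∩ Gabriel ∩ Arjun: 13:15-15:30, 20:45-22:00.

13:15-15:30, 20:45-22:00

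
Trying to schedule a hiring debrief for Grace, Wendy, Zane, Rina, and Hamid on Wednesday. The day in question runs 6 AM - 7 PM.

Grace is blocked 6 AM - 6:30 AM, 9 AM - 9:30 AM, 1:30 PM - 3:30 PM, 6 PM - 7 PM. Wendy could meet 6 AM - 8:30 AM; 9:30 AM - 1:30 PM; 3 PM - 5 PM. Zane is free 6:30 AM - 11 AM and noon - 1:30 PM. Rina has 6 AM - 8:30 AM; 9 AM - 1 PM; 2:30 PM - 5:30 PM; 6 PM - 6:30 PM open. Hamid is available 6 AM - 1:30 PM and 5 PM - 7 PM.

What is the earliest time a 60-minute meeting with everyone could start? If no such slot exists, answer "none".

Grace free: 06:30-09:00, 09:30-13:30, 15:30-18:00 (invert busy blocks within the working day).
Wendy free: 06:00-08:30, 09:30-13:30, 15:00-17:00.
Zane free: 06:30-11:00, 12:00-13:30.
Rina free: 06:00-08:30, 09:00-13:00, 14:30-17:30, 18:00-18:30.
Hamid free: 06:00-13:30, 17:00-19:00.
Grace ∩ Wendy: 06:30-08:30, 09:30-13:30, 15:30-17:00.
Grace ∩ Wendy ∩ Zane: 06:30-08:30, 09:30-11:00, 12:00-13:30.
Grace ∩ Wendy ∩ Zane ∩ Rina: 06:30-08:30, 09:30-11:00, 12:00-13:00.
Grace ∩ Wendy ∩ Zane ∩ Rina ∩ Hamid: 06:30-08:30, 09:30-11:00, 12:00-13:00.
The first common window of at least 60 minutes is 06:30-08:30, so the earliest start is 06:30.

06:30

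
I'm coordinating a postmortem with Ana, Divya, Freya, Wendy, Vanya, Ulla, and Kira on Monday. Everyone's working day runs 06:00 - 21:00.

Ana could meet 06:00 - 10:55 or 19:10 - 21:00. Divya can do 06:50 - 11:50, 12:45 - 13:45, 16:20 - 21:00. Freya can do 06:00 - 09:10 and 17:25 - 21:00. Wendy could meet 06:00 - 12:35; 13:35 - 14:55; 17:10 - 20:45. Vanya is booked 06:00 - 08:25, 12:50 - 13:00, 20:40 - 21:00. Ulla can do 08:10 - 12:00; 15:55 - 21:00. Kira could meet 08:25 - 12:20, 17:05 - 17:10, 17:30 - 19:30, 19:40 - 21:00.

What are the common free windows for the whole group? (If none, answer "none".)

08:25-09:10, 19:10-19:30, 19:40-20:40

Ana free: 06:00-10:55, 19:10-21:00.
Divya free: 06:50-11:50, 12:45-13:45, 16:20-21:00.
Freya free: 06:00-09:10, 17:25-21:00.
Wendy free: 06:00-12:35, 13:35-14:55, 17:10-20:45.
Vanya free: 08:25-12:50, 13:00-20:40 (invert busy blocks within the working day).
Ulla free: 08:10-12:00, 15:55-21:00.
Kira free: 08:25-12:20, 17:05-17:10, 17:30-19:30, 19:40-21:00.
Ana ∩ Divya: 06:50-10:55, 19:10-21:00.
Ana ∩ Divya ∩ Freya: 06:50-09:10, 19:10-21:00.
Ana ∩ Divya ∩ Freya ∩ Wendy: 06:50-09:10, 19:10-20:45.
Ana ∩ Divya ∩ Freya ∩ Wendy ∩ Vanya: 08:25-09:10, 19:10-20:40.
Ana ∩ Divya ∩ Freya ∩ Wendy ∩ Vanya ∩ Ulla: 08:25-09:10, 19:10-20:40.
Ana ∩ Divya ∩ Freya ∩ Wendy ∩ Vanya ∩ Ulla ∩ Kira: 08:25-09:10, 19:10-19:30, 19:40-20:40.
Those are the intersection windows.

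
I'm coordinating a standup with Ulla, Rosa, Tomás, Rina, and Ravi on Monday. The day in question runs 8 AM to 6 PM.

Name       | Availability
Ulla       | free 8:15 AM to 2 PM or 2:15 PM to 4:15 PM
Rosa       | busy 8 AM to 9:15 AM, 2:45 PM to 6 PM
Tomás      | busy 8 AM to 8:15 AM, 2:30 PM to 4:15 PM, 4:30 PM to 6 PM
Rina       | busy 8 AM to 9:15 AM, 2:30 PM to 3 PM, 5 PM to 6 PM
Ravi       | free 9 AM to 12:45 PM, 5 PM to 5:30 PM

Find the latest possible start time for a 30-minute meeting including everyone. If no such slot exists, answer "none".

12:15

Ulla free: 08:15-14:00, 14:15-16:15.
Rosa free: 09:15-14:45 (invert busy blocks within the working day).
Tomás free: 08:15-14:30, 16:15-16:30 (invert busy blocks within the working day).
Rina free: 09:15-14:30, 15:00-17:00 (invert busy blocks within the working day).
Ravi free: 09:00-12:45, 17:00-17:30.
Ulla ∩ Rosa: 09:15-14:00, 14:15-14:45.
Ulla ∩ Rosa ∩ Tomás: 09:15-14:00, 14:15-14:30.
Ulla ∩ Rosa ∩ Tomás ∩ Rina: 09:15-14:00, 14:15-14:30.
Ulla ∩ Rosa ∩ Tomás ∩ Rina ∩ Ravi: 09:15-12:45.
The last common window of at least 30 minutes is 09:15-12:45; a 30-minute meeting can start as late as 12:15 and still end by 12:45.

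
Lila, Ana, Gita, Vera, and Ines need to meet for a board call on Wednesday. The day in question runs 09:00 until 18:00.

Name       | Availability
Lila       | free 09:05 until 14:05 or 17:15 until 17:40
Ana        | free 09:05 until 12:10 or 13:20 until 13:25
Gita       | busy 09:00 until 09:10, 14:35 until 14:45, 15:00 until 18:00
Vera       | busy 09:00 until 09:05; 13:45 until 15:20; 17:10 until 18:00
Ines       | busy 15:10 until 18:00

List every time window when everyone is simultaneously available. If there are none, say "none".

Lila free: 09:05-14:05, 17:15-17:40.
Ana free: 09:05-12:10, 13:20-13:25.
Gita free: 09:10-14:35, 14:45-15:00 (invert busy blocks within the working day).
Vera free: 09:05-13:45, 15:20-17:10 (invert busy blocks within the working day).
Ines free: 09:00-15:10 (invert busy blocks within the working day).
Lila ∩ Ana: 09:05-12:10, 13:20-13:25.
Lila ∩ Ana ∩ Gita: 09:10-12:10, 13:20-13:25.
Lila ∩ Ana ∩ Gita ∩ Vera: 09:10-12:10, 13:20-13:25.
Lila ∩ Ana ∩ Gita ∩ Vera ∩ Ines: 09:10-12:10, 13:20-13:25.
Those are the intersection windows.

09:10-12:10, 13:20-13:25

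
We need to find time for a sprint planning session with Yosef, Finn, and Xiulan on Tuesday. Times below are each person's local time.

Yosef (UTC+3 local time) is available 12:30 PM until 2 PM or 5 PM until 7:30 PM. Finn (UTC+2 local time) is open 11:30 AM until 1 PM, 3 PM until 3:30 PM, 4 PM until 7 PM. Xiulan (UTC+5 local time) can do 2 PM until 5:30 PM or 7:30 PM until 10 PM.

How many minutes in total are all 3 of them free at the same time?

210

Yosef in UTC: 09:30-11:00, 14:00-16:30 (subtract 3h to convert from UTC+3).
Finn in UTC: 09:30-11:00, 13:00-13:30, 14:00-17:00 (subtract 2h to convert from UTC+2).
Xiulan in UTC: 09:00-12:30, 14:30-17:00 (subtract 5h to convert from UTC+5).
Yosef ∩ Finn: 09:30-11:00, 14:00-16:30.
Yosef ∩ Finn ∩ Xiulan: 09:30-11:00, 14:30-16:30.
Summing the common windows: 90 + 120 = 210 minutes.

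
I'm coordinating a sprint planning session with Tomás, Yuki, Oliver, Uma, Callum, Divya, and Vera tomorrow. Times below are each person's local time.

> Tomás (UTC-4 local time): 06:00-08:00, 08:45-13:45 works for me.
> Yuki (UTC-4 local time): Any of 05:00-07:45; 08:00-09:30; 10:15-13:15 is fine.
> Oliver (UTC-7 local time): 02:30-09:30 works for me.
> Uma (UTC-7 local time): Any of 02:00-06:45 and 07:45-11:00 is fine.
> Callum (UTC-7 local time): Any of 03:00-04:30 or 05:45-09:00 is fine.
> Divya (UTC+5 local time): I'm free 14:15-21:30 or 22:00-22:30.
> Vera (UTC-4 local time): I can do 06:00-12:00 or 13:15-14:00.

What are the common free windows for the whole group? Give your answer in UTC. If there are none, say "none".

10:00-11:30, 12:45-13:30, 14:45-16:00

Tomás in UTC: 10:00-12:00, 12:45-17:45 (add 4h to convert from UTC-4).
Yuki in UTC: 09:00-11:45, 12:00-13:30, 14:15-17:15 (add 4h to convert from UTC-4).
Oliver in UTC: 09:30-16:30 (add 7h to convert from UTC-7).
Uma in UTC: 09:00-13:45, 14:45-18:00 (add 7h to convert from UTC-7).
Callum in UTC: 10:00-11:30, 12:45-16:00 (add 7h to convert from UTC-7).
Divya in UTC: 09:15-16:30, 17:00-17:30 (subtract 5h to convert from UTC+5).
Vera in UTC: 10:00-16:00, 17:15-18:00 (add 4h to convert from UTC-4).
Tomás ∩ Yuki: 10:00-11:45, 12:45-13:30, 14:15-17:15.
Tomás ∩ Yuki ∩ Oliver: 10:00-11:45, 12:45-13:30, 14:15-16:30.
Tomás ∩ Yuki ∩ Oliver ∩ Uma: 10:00-11:45, 12:45-13:30, 14:45-16:30.
Tomás ∩ Yuki ∩ Oliver ∩ Uma ∩ Callum: 10:00-11:30, 12:45-13:30, 14:45-16:00.
Tomás ∩ Yuki ∩ Oliver ∩ Uma ∩ Callum ∩ Divya: 10:00-11:30, 12:45-13:30, 14:45-16:00.
Tomás ∩ Yuki ∩ Oliver ∩ Uma ∩ Callum ∩ Divya ∩ Vera: 10:00-11:30, 12:45-13:30, 14:45-16:00.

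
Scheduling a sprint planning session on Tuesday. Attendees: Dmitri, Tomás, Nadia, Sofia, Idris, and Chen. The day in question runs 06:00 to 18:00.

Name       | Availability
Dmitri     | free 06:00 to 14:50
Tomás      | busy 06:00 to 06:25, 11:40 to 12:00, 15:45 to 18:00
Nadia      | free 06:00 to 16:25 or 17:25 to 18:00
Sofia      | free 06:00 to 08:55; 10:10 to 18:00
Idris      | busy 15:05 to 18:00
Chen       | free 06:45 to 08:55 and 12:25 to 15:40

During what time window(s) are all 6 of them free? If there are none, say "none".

Dmitri free: 06:00-14:50.
Tomás free: 06:25-11:40, 12:00-15:45 (invert busy blocks within the working day).
Nadia free: 06:00-16:25, 17:25-18:00.
Sofia free: 06:00-08:55, 10:10-18:00.
Idris free: 06:00-15:05 (invert busy blocks within the working day).
Chen free: 06:45-08:55, 12:25-15:40.
Dmitri ∩ Tomás: 06:25-11:40, 12:00-14:50.
Dmitri ∩ Tomás ∩ Nadia: 06:25-11:40, 12:00-14:50.
Dmitri ∩ Tomás ∩ Nadia ∩ Sofia: 06:25-08:55, 10:10-11:40, 12:00-14:50.
Dmitri ∩ Tomás ∩ Nadia ∩ Sofia ∩ Idris: 06:25-08:55, 10:10-11:40, 12:00-14:50.
Dmitri ∩ Tomás ∩ Nadia ∩ Sofia ∩ Idris ∩ Chen: 06:45-08:55, 12:25-14:50.
Those are the intersection windows.

06:45-08:55, 12:25-14:50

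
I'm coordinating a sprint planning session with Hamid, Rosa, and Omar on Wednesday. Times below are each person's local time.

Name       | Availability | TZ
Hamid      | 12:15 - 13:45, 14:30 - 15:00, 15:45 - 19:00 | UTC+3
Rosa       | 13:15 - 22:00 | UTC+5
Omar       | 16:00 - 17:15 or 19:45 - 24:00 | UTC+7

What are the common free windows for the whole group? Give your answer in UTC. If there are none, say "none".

Hamid in UTC: 09:15-10:45, 11:30-12:00, 12:45-16:00 (subtract 3h to convert from UTC+3).
Rosa in UTC: 08:15-17:00 (subtract 5h to convert from UTC+5).
Omar in UTC: 09:00-10:15, 12:45-17:00 (subtract 7h to convert from UTC+7).
Hamid ∩ Rosa: 09:15-10:45, 11:30-12:00, 12:45-16:00.
Hamid ∩ Rosa ∩ Omar: 09:15-10:15, 12:45-16:00.

09:15-10:15, 12:45-16:00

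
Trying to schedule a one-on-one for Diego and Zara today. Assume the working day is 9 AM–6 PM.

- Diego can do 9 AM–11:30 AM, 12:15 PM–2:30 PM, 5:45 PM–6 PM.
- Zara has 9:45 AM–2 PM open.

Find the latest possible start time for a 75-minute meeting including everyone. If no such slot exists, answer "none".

12:45

Diego ∩ Zara: 09:45-11:30, 12:15-14:00.
The last common window of at least 75 minutes is 12:15-14:00; a 75-minute meeting can start as late as 12:45 and still end by 14:00.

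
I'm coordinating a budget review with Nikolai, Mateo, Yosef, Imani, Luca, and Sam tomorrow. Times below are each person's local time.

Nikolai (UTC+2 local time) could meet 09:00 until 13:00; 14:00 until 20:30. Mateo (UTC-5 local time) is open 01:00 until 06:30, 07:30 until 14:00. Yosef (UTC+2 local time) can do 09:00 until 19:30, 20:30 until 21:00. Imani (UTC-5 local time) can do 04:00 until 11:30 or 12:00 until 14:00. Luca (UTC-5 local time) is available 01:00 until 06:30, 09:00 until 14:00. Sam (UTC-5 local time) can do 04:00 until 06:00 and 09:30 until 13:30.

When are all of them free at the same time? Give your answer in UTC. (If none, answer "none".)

09:00-11:00, 14:30-16:30, 17:00-17:30

Nikolai in UTC: 07:00-11:00, 12:00-18:30 (subtract 2h to convert from UTC+2).
Mateo in UTC: 06:00-11:30, 12:30-19:00 (add 5h to convert from UTC-5).
Yosef in UTC: 07:00-17:30, 18:30-19:00 (subtract 2h to convert from UTC+2).
Imani in UTC: 09:00-16:30, 17:00-19:00 (add 5h to convert from UTC-5).
Luca in UTC: 06:00-11:30, 14:00-19:00 (add 5h to convert from UTC-5).
Sam in UTC: 09:00-11:00, 14:30-18:30 (add 5h to convert from UTC-5).
Nikolai ∩ Mateo: 07:00-11:00, 12:30-18:30.
Nikolai ∩ Mateo ∩ Yosef: 07:00-11:00, 12:30-17:30.
Nikolai ∩ Mateo ∩ Yosef ∩ Imani: 09:00-11:00, 12:30-16:30, 17:00-17:30.
Nikolai ∩ Mateo ∩ Yosef ∩ Imani ∩ Luca: 09:00-11:00, 14:00-16:30, 17:00-17:30.
Nikolai ∩ Mateo ∩ Yosef ∩ Imani ∩ Luca ∩ Sam: 09:00-11:00, 14:30-16:30, 17:00-17:30.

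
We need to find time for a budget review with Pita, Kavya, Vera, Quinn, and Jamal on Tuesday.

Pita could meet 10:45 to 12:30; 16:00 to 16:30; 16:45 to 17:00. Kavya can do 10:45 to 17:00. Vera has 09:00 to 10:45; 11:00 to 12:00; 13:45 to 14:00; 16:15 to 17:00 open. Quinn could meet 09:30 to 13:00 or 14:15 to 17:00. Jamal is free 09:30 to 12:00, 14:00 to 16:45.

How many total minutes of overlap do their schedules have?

75

Pita ∩ Kavya: 10:45-12:30, 16:00-16:30, 16:45-17:00.
Pita ∩ Kavya ∩ Vera: 11:00-12:00, 16:15-16:30, 16:45-17:00.
Pita ∩ Kavya ∩ Vera ∩ Quinn: 11:00-12:00, 16:15-16:30, 16:45-17:00.
Pita ∩ Kavya ∩ Vera ∩ Quinn ∩ Jamal: 11:00-12:00, 16:15-16:30.
Summing the common windows: 60 + 15 = 75 minutes.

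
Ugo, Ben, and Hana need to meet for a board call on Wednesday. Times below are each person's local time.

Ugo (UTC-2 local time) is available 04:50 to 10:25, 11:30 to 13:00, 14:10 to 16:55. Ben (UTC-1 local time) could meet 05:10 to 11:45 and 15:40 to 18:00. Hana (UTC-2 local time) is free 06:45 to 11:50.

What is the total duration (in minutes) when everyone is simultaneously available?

Ugo in UTC: 06:50-12:25, 13:30-15:00, 16:10-18:55 (add 2h to convert from UTC-2).
Ben in UTC: 06:10-12:45, 16:40-19:00 (add 1h to convert from UTC-1).
Hana in UTC: 08:45-13:50 (add 2h to convert from UTC-2).
Ugo ∩ Ben: 06:50-12:25, 16:40-18:55.
Ugo ∩ Ben ∩ Hana: 08:45-12:25.
Those are the intersection windows.
That's a single block of 220 minutes.

220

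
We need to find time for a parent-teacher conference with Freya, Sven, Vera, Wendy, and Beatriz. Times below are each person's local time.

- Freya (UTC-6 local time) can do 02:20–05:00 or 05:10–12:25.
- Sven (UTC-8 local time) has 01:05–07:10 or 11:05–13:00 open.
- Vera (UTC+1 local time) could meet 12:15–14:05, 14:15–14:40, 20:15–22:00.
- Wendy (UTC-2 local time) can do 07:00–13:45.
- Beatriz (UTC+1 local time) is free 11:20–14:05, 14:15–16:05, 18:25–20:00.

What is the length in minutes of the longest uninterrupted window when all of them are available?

110

Freya in UTC: 08:20-11:00, 11:10-18:25 (add 6h to convert from UTC-6).
Sven in UTC: 09:05-15:10, 19:05-21:00 (add 8h to convert from UTC-8).
Vera in UTC: 11:15-13:05, 13:15-13:40, 19:15-21:00 (subtract 1h to convert from UTC+1).
Wendy in UTC: 09:00-15:45 (add 2h to convert from UTC-2).
Beatriz in UTC: 10:20-13:05, 13:15-15:05, 17:25-19:00 (subtract 1h to convert from UTC+1).
Freya ∩ Sven: 09:05-11:00, 11:10-15:10.
Freya ∩ Sven ∩ Vera: 11:15-13:05, 13:15-13:40.
Freya ∩ Sven ∩ Vera ∩ Wendy: 11:15-13:05, 13:15-13:40.
Freya ∩ Sven ∩ Vera ∩ Wendy ∩ Beatriz: 11:15-13:05, 13:15-13:40.
The longest is 11:15-13:05 at 110 minutes.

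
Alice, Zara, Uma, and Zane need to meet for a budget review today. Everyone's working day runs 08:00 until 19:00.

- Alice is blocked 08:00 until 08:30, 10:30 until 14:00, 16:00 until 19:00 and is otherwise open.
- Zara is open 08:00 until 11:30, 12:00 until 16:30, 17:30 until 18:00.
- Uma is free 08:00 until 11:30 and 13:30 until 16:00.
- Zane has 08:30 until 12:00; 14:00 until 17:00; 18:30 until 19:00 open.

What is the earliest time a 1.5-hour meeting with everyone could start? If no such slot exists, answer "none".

Alice free: 08:30-10:30, 14:00-16:00 (invert busy blocks within the working day).
Zara free: 08:00-11:30, 12:00-16:30, 17:30-18:00.
Uma free: 08:00-11:30, 13:30-16:00.
Zane free: 08:30-12:00, 14:00-17:00, 18:30-19:00.
Alice ∩ Zara: 08:30-10:30, 14:00-16:00.
Alice ∩ Zara ∩ Uma: 08:30-10:30, 14:00-16:00.
Alice ∩ Zara ∩ Uma ∩ Zane: 08:30-10:30, 14:00-16:00.
Those are the intersection windows.
The first common window of at least 90 minutes is 08:30-10:30, so the earliest start is 08:30.

08:30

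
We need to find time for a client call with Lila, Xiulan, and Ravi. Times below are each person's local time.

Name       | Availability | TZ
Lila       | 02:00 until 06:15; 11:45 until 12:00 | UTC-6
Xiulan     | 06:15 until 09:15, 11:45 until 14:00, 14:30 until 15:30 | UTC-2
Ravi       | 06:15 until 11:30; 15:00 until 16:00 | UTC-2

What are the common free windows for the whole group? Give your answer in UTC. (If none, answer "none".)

08:15-11:15

Lila in UTC: 08:00-12:15, 17:45-18:00 (add 6h to convert from UTC-6).
Xiulan in UTC: 08:15-11:15, 13:45-16:00, 16:30-17:30 (add 2h to convert from UTC-2).
Ravi in UTC: 08:15-13:30, 17:00-18:00 (add 2h to convert from UTC-2).
Lila ∩ Xiulan: 08:15-11:15.
Lila ∩ Xiulan ∩ Ravi: 08:15-11:15.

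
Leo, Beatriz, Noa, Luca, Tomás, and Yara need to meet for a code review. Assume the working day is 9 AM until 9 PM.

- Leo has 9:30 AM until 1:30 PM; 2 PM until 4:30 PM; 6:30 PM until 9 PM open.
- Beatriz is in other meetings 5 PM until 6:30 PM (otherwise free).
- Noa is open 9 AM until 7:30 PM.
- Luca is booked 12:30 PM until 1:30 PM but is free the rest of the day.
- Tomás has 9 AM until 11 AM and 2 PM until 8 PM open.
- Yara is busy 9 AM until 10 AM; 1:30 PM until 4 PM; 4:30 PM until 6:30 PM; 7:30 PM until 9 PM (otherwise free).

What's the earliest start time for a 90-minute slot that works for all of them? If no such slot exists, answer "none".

none

Leo free: 09:30-13:30, 14:00-16:30, 18:30-21:00.
Beatriz free: 09:00-17:00, 18:30-21:00 (invert busy blocks within the working day).
Noa free: 09:00-19:30.
Luca free: 09:00-12:30, 13:30-21:00 (invert busy blocks within the working day).
Tomás free: 09:00-11:00, 14:00-20:00.
Yara free: 10:00-13:30, 16:00-16:30, 18:30-19:30 (invert busy blocks within the working day).
Leo ∩ Beatriz: 09:30-13:30, 14:00-16:30, 18:30-21:00.
Leo ∩ Beatriz ∩ Noa: 09:30-13:30, 14:00-16:30, 18:30-19:30.
Leo ∩ Beatriz ∩ Noa ∩ Luca: 09:30-12:30, 14:00-16:30, 18:30-19:30.
Leo ∩ Beatriz ∩ Noa ∩ Luca ∩ Tomás: 09:30-11:00, 14:00-16:30, 18:30-19:30.
Leo ∩ Beatriz ∩ Noa ∩ Luca ∩ Tomás ∩ Yara: 10:00-11:00, 16:00-16:30, 18:30-19:30.
So the common availability across everyone is 10:00-11:00, 16:00-16:30, 18:30-19:30.
No common window is at least 90 minutes long.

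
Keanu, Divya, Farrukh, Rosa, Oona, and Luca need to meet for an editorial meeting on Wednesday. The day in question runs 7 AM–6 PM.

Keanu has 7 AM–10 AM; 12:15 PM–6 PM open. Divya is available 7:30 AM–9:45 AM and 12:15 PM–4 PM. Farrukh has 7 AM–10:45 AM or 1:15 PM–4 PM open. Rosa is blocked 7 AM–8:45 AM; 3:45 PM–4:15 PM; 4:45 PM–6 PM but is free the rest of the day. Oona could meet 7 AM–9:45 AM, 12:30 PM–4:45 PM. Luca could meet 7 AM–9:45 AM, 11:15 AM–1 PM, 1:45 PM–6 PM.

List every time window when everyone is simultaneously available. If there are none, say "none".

Keanu free: 07:00-10:00, 12:15-18:00.
Divya free: 07:30-09:45, 12:15-16:00.
Farrukh free: 07:00-10:45, 13:15-16:00.
Rosa free: 08:45-15:45, 16:15-16:45 (invert busy blocks within the working day).
Oona free: 07:00-09:45, 12:30-16:45.
Luca free: 07:00-09:45, 11:15-13:00, 13:45-18:00.
Keanu ∩ Divya: 07:30-09:45, 12:15-16:00.
Keanu ∩ Divya ∩ Farrukh: 07:30-09:45, 13:15-16:00.
Keanu ∩ Divya ∩ Farrukh ∩ Rosa: 08:45-09:45, 13:15-15:45.
Keanu ∩ Divya ∩ Farrukh ∩ Rosa ∩ Oona: 08:45-09:45, 13:15-15:45.
Keanu ∩ Divya ∩ Farrukh ∩ Rosa ∩ Oona ∩ Luca: 08:45-09:45, 13:45-15:45.
Those are the intersection windows.

08:45-09:45, 13:45-15:45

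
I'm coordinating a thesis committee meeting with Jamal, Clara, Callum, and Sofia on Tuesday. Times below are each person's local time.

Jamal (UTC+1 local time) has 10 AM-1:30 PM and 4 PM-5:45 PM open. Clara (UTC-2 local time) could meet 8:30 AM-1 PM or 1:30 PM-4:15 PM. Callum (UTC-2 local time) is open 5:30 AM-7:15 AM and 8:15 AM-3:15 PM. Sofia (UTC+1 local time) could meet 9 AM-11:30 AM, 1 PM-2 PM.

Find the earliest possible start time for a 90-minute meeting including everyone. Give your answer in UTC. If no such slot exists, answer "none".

Jamal in UTC: 09:00-12:30, 15:00-16:45 (subtract 1h to convert from UTC+1).
Clara in UTC: 10:30-15:00, 15:30-18:15 (add 2h to convert from UTC-2).
Callum in UTC: 07:30-09:15, 10:15-17:15 (add 2h to convert from UTC-2).
Sofia in UTC: 08:00-10:30, 12:00-13:00 (subtract 1h to convert from UTC+1).
Jamal ∩ Clara: 10:30-12:30, 15:30-16:45.
Jamal ∩ Clara ∩ Callum: 10:30-12:30, 15:30-16:45.
Jamal ∩ Clara ∩ Callum ∩ Sofia: 12:00-12:30.
No common window is at least 90 minutes long.

none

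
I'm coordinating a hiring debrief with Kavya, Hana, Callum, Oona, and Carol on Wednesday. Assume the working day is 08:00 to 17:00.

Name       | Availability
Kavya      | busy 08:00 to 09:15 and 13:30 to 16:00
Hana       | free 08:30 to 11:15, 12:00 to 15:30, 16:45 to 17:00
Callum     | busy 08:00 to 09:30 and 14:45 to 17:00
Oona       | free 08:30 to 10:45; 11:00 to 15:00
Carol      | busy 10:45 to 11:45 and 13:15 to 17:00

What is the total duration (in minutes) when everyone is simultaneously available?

Kavya free: 09:15-13:30, 16:00-17:00 (invert busy blocks within the working day).
Hana free: 08:30-11:15, 12:00-15:30, 16:45-17:00.
Callum free: 09:30-14:45 (invert busy blocks within the working day).
Oona free: 08:30-10:45, 11:00-15:00.
Carol free: 08:00-10:45, 11:45-13:15 (invert busy blocks within the working day).
Kavya ∩ Hana: 09:15-11:15, 12:00-13:30, 16:45-17:00.
Kavya ∩ Hana ∩ Callum: 09:30-11:15, 12:00-13:30.
Kavya ∩ Hana ∩ Callum ∩ Oona: 09:30-10:45, 11:00-11:15, 12:00-13:30.
Kavya ∩ Hana ∩ Callum ∩ Oona ∩ Carol: 09:30-10:45, 12:00-13:15.
Summing the common windows: 75 + 75 = 150 minutes.

150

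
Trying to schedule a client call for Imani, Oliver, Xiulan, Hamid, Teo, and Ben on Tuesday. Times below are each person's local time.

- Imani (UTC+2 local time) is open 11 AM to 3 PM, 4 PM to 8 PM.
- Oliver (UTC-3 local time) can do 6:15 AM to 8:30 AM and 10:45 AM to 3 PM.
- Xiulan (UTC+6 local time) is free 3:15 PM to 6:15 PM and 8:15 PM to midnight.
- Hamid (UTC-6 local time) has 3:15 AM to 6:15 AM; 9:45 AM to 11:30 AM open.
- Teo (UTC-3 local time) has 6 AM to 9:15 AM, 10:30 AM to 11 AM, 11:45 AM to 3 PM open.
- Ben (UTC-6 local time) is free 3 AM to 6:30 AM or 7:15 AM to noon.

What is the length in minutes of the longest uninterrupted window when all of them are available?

Imani in UTC: 09:00-13:00, 14:00-18:00 (subtract 2h to convert from UTC+2).
Oliver in UTC: 09:15-11:30, 13:45-18:00 (add 3h to convert from UTC-3).
Xiulan in UTC: 09:15-12:15, 14:15-18:00 (subtract 6h to convert from UTC+6).
Hamid in UTC: 09:15-12:15, 15:45-17:30 (add 6h to convert from UTC-6).
Teo in UTC: 09:00-12:15, 13:30-14:00, 14:45-18:00 (add 3h to convert from UTC-3).
Ben in UTC: 09:00-12:30, 13:15-18:00 (add 6h to convert from UTC-6).
Imani ∩ Oliver: 09:15-11:30, 14:00-18:00.
Imani ∩ Oliver ∩ Xiulan: 09:15-11:30, 14:15-18:00.
Imani ∩ Oliver ∩ Xiulan ∩ Hamid: 09:15-11:30, 15:45-17:30.
Imani ∩ Oliver ∩ Xiulan ∩ Hamid ∩ Teo: 09:15-11:30, 15:45-17:30.
Imani ∩ Oliver ∩ Xiulan ∩ Hamid ∩ Teo ∩ Ben: 09:15-11:30, 15:45-17:30.
So the common availability across everyone is 09:15-11:30, 15:45-17:30.
The longest is 09:15-11:30 at 135 minutes.

135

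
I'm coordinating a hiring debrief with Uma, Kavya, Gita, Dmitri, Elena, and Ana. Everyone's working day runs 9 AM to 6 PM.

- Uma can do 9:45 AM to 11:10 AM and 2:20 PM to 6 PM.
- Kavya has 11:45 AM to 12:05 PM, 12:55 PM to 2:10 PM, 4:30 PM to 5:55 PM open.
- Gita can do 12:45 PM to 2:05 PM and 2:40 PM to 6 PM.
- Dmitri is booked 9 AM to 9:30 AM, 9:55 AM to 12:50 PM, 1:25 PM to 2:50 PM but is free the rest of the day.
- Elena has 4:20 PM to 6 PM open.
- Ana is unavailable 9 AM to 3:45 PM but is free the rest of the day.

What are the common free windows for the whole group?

Uma free: 09:45-11:10, 14:20-18:00.
Kavya free: 11:45-12:05, 12:55-14:10, 16:30-17:55.
Gita free: 12:45-14:05, 14:40-18:00.
Dmitri free: 09:30-09:55, 12:50-13:25, 14:50-18:00 (invert busy blocks within the working day).
Elena free: 16:20-18:00.
Ana free: 15:45-18:00 (invert busy blocks within the working day).
Uma ∩ Kavya: 16:30-17:55.
Uma ∩ Kavya ∩ Gita: 16:30-17:55.
Uma ∩ Kavya ∩ Gita ∩ Dmitri: 16:30-17:55.
Uma ∩ Kavya ∩ Gita ∩ Dmitri ∩ Elena: 16:30-17:55.
Uma ∩ Kavya ∩ Gita ∩ Dmitri ∩ Elena ∩ Ana: 16:30-17:55.

16:30-17:55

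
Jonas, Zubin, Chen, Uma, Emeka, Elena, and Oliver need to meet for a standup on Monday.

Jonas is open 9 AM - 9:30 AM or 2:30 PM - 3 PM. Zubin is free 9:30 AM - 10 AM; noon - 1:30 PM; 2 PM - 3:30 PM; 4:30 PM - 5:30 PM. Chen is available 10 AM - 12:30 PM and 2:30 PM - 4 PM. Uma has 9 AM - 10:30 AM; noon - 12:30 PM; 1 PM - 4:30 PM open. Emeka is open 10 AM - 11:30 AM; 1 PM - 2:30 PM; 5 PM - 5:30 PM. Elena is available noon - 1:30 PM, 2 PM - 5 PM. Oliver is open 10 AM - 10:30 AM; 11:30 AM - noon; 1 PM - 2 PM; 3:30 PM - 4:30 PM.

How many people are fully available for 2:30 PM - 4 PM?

Chen, Uma, and Elena can make the full 14:30-16:00 slot — that's 3.

3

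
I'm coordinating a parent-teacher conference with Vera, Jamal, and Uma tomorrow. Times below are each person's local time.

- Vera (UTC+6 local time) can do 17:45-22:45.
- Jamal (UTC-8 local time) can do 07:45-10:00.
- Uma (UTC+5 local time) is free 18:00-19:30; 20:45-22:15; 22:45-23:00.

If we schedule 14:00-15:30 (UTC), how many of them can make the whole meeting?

1

Vera in UTC: 11:45-16:45 (subtract 6h to convert from UTC+6).
Jamal in UTC: 15:45-18:00 (add 8h to convert from UTC-8).
Uma in UTC: 13:00-14:30, 15:45-17:15, 17:45-18:00 (subtract 5h to convert from UTC+5).
Vera can make the full 14:00-15:30 slot — that's 1.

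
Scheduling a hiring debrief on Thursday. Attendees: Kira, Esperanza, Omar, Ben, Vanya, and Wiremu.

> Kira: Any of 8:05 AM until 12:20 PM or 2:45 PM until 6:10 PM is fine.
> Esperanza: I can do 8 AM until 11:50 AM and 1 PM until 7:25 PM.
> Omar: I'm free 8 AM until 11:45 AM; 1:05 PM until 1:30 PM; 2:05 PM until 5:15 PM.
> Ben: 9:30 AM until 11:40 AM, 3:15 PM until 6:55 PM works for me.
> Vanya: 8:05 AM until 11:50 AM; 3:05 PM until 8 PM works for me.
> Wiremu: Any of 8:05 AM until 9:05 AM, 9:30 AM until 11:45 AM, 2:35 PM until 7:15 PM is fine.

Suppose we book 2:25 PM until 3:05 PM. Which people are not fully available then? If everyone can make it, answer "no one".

Kira: not fully free for 14:25-15:05. Esperanza: free for 14:25-15:05. Omar: free for 14:25-15:05. Ben: not fully free for 14:25-15:05. Vanya: not fully free for 14:25-15:05. Wiremu: not fully free for 14:25-15:05.

Ben, Kira, Vanya, Wiremu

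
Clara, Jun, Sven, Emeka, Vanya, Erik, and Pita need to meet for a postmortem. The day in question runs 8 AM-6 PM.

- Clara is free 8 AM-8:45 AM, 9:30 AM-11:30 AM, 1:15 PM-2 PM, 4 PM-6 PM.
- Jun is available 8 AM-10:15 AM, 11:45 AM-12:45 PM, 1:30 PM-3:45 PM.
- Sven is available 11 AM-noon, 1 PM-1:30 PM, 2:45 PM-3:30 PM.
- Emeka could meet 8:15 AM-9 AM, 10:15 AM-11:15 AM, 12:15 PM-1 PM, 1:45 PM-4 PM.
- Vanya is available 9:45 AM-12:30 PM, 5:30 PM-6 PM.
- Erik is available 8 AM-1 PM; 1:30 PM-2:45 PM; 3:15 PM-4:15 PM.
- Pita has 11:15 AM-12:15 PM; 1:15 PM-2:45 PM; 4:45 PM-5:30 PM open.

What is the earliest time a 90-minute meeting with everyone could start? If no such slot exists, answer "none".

none

Clara ∩ Jun: 08:00-08:45, 09:30-10:15, 13:30-14:00.
Clara ∩ Jun ∩ Sven: ∅.
Clara ∩ Jun ∩ Sven ∩ Emeka: ∅.
Clara ∩ Jun ∩ Sven ∩ Emeka ∩ Vanya: ∅.
Clara ∩ Jun ∩ Sven ∩ Emeka ∩ Vanya ∩ Erik: ∅.
Clara ∩ Jun ∩ Sven ∩ Emeka ∩ Vanya ∩ Erik ∩ Pita: ∅.
There is no time when everyone is free.
No common window is at least 90 minutes long.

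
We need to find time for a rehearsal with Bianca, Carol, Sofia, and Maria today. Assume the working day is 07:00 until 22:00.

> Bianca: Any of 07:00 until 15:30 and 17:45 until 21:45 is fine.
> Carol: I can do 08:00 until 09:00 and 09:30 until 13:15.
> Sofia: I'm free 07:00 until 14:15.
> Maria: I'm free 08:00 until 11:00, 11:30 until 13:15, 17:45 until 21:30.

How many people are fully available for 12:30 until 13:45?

2

Bianca and Sofia can make the full 12:30-13:45 slot — that's 2.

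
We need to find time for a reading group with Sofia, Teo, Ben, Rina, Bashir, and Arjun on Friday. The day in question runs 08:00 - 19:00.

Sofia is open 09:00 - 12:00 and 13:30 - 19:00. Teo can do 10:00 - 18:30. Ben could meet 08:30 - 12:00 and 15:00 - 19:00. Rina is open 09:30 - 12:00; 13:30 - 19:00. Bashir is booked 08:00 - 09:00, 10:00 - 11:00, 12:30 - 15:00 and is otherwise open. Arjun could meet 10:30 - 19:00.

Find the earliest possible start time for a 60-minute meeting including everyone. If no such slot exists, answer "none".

11:00

Sofia free: 09:00-12:00, 13:30-19:00.
Teo free: 10:00-18:30.
Ben free: 08:30-12:00, 15:00-19:00.
Rina free: 09:30-12:00, 13:30-19:00.
Bashir free: 09:00-10:00, 11:00-12:30, 15:00-19:00 (invert busy blocks within the working day).
Arjun free: 10:30-19:00.
Sofia ∩ Teo: 10:00-12:00, 13:30-18:30.
Sofia ∩ Teo ∩ Ben: 10:00-12:00, 15:00-18:30.
Sofia ∩ Teo ∩ Ben ∩ Rina: 10:00-12:00, 15:00-18:30.
Sofia ∩ Teo ∩ Ben ∩ Rina ∩ Bashir: 11:00-12:00, 15:00-18:30.
Sofia ∩ Teo ∩ Ben ∩ Rina ∩ Bashir ∩ Arjun: 11:00-12:00, 15:00-18:30.
The first common window of at least 60 minutes is 11:00-12:00, so the earliest start is 11:00.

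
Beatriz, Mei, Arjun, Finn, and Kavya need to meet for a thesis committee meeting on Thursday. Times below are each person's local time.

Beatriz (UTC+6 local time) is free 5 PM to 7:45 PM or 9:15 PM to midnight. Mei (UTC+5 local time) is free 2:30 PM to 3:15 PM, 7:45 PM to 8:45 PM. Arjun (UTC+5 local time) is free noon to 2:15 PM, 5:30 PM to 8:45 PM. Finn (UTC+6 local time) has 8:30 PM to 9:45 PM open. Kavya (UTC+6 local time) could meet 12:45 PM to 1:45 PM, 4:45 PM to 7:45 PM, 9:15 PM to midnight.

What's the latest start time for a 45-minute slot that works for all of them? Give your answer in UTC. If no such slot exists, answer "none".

Beatriz in UTC: 11:00-13:45, 15:15-18:00 (subtract 6h to convert from UTC+6).
Mei in UTC: 09:30-10:15, 14:45-15:45 (subtract 5h to convert from UTC+5).
Arjun in UTC: 07:00-09:15, 12:30-15:45 (subtract 5h to convert from UTC+5).
Finn in UTC: 14:30-15:45 (subtract 6h to convert from UTC+6).
Kavya in UTC: 06:45-07:45, 10:45-13:45, 15:15-18:00 (subtract 6h to convert from UTC+6).
Beatriz ∩ Mei: 15:15-15:45.
Beatriz ∩ Mei ∩ Arjun: 15:15-15:45.
Beatriz ∩ Mei ∩ Arjun ∩ Finn: 15:15-15:45.
Beatriz ∩ Mei ∩ Arjun ∩ Finn ∩ Kavya: 15:15-15:45.
Those are the intersection windows.
No common window is at least 45 minutes long.

none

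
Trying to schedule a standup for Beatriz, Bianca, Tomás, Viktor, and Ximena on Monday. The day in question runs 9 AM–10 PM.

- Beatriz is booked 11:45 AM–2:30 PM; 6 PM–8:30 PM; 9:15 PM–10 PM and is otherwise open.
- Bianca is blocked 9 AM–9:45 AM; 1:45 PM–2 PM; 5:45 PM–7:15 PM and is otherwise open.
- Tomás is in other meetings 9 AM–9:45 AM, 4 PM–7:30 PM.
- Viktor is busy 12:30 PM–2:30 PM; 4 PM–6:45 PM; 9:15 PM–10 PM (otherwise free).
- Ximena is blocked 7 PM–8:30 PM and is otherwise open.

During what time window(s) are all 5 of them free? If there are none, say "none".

Beatriz free: 09:00-11:45, 14:30-18:00, 20:30-21:15 (invert busy blocks within the working day).
Bianca free: 09:45-13:45, 14:00-17:45, 19:15-22:00 (invert busy blocks within the working day).
Tomás free: 09:45-16:00, 19:30-22:00 (invert busy blocks within the working day).
Viktor free: 09:00-12:30, 14:30-16:00, 18:45-21:15 (invert busy blocks within the working day).
Ximena free: 09:00-19:00, 20:30-22:00 (invert busy blocks within the working day).
Beatriz ∩ Bianca: 09:45-11:45, 14:30-17:45, 20:30-21:15.
Beatriz ∩ Bianca ∩ Tomás: 09:45-11:45, 14:30-16:00, 20:30-21:15.
Beatriz ∩ Bianca ∩ Tomás ∩ Viktor: 09:45-11:45, 14:30-16:00, 20:30-21:15.
Beatriz ∩ Bianca ∩ Tomás ∩ Viktor ∩ Ximena: 09:45-11:45, 14:30-16:00, 20:30-21:15.

09:45-11:45, 14:30-16:00, 20:30-21:15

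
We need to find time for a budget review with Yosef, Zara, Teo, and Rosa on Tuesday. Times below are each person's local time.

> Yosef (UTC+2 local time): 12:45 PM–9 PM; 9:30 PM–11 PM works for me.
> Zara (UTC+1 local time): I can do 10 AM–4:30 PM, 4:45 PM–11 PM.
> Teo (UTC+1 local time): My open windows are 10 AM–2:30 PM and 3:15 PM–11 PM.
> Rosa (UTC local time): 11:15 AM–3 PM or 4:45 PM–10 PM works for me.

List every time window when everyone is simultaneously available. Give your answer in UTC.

11:15-13:30, 14:15-15:00, 16:45-19:00, 19:30-21:00

Yosef in UTC: 10:45-19:00, 19:30-21:00 (subtract 2h to convert from UTC+2).
Zara in UTC: 09:00-15:30, 15:45-22:00 (subtract 1h to convert from UTC+1).
Teo in UTC: 09:00-13:30, 14:15-22:00 (subtract 1h to convert from UTC+1).
Rosa in UTC: 11:15-15:00, 16:45-22:00.
Yosef ∩ Zara: 10:45-15:30, 15:45-19:00, 19:30-21:00.
Yosef ∩ Zara ∩ Teo: 10:45-13:30, 14:15-15:30, 15:45-19:00, 19:30-21:00.
Yosef ∩ Zara ∩ Teo ∩ Rosa: 11:15-13:30, 14:15-15:00, 16:45-19:00, 19:30-21:00.
Those are the intersection windows.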